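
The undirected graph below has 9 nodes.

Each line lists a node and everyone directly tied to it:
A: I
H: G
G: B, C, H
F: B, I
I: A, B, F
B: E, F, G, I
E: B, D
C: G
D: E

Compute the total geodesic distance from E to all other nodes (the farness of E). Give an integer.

Distances from E: A:3, B:1, C:3, D:1, F:2, G:2, H:3, I:2.
Sum = 3 + 1 + 3 + 1 + 2 + 2 + 3 + 2 = 17.

17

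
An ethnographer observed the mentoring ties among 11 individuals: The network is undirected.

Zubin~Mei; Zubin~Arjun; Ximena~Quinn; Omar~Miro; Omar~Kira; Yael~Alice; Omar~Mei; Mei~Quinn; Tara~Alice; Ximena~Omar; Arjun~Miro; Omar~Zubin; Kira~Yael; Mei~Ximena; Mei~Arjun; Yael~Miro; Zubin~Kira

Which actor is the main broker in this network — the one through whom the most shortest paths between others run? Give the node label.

Yael

Unnormalized betweenness of each node: Alice:9, Arjun:31/12, Kira:9, Mei:23/3, Miro:28/3, Omar:37/3, Quinn:0, Tara:0, Ximena:13/6, Yael:33/2, Zubin:41/12.
Yael has the largest value, 33/2, making it the main broker — the node through which the most shortest paths run.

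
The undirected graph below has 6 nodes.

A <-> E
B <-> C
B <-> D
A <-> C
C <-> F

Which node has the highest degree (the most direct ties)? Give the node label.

Degrees — A:2, B:2, C:3, D:1, E:1, F:1.
The maximum is 3, attained only by C.

C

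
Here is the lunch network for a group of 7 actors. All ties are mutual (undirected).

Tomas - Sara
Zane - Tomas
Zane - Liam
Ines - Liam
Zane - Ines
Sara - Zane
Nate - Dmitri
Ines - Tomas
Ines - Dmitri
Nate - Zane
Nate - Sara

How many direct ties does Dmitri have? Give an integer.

2

Dmitri is directly tied to Ines and Nate. That is 2 neighbors, so the degree of Dmitri is 2.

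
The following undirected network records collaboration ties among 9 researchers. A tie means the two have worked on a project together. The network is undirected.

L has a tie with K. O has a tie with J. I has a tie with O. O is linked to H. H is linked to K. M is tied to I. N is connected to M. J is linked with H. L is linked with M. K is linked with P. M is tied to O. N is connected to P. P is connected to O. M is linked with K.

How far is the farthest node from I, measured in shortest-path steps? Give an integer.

Distances from I: H:2, J:2, K:2, L:2, M:1, N:2, O:1, P:2.
The largest is 2 (to L, K, N, J, H, and P), so the eccentricity of I is 2.

2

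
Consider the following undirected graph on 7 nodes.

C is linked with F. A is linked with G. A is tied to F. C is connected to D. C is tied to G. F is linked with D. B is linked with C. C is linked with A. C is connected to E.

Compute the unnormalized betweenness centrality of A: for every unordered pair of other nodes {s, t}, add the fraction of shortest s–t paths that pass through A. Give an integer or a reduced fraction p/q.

Pairs whose geodesics pass through A — G–F: 1/2.
All other pairs contribute 0.
Summing the contributions gives betweenness(A) = 1/2.

1/2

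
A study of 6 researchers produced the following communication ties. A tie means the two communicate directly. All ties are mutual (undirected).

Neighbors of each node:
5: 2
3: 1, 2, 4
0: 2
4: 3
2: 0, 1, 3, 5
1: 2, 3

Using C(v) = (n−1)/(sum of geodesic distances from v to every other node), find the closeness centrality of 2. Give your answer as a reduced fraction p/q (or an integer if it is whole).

5/6

Distances from 2: 0:1, 1:1, 3:1, 4:2, 5:1. Sum = 6.
n = 6, so closeness = 5/6.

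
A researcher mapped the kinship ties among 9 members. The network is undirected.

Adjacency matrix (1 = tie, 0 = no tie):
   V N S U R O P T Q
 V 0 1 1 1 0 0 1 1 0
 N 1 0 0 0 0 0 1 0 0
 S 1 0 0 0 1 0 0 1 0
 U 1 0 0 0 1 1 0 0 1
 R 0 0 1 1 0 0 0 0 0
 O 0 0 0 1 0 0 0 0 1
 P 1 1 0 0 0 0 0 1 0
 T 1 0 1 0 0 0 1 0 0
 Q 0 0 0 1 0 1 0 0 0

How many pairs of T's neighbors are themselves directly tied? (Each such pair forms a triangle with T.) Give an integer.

T's neighbors: P, S, and V.
Neighbor pairs that are themselves tied: T–P–V; T–S–V. Each forms one triangle with T, for 2 in total.

2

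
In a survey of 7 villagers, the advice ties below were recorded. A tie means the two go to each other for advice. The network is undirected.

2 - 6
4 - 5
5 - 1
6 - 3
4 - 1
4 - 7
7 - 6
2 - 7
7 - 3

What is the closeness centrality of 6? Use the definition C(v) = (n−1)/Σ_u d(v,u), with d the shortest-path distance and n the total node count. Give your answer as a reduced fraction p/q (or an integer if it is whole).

Distances from 6: 1:3, 2:1, 3:1, 4:2, 5:3, 7:1. Sum = 11.
n = 7, so closeness = 6/11.

6/11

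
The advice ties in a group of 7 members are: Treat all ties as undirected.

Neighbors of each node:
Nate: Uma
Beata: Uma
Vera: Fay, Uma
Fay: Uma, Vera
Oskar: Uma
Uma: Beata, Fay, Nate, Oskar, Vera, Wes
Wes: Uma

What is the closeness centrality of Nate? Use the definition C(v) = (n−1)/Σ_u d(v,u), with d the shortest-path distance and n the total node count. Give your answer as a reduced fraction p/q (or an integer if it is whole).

6/11

Distances from Nate: Beata:2, Fay:2, Oskar:2, Uma:1, Vera:2, Wes:2. Sum = 11.
n = 7, so closeness = 6/11.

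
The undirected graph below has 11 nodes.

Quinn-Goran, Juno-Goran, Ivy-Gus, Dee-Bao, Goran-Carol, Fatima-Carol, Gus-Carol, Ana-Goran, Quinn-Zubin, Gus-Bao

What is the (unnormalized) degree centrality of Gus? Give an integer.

3

Gus is directly tied to Bao, Carol, and Ivy. That is 3 neighbors, so the degree of Gus is 3.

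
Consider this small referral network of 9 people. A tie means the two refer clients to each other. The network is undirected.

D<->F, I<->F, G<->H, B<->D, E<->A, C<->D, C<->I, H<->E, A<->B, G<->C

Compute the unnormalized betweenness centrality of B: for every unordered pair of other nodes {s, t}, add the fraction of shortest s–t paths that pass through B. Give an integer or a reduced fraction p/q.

Pairs whose geodesics pass through B — E–D: 1; E–F: 1; A–D: 1; A–F: 1; A–I: 2/2; A–C: 1.
All other pairs contribute 0.
Summing the contributions gives betweenness(B) = 6.

6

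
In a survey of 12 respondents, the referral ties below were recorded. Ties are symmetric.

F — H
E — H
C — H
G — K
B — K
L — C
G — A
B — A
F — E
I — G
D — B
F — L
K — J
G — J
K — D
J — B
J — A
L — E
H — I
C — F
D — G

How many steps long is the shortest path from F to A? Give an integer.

4

One shortest route is F – H – I – G – A, which uses 4 edges, and at distance 3 from F we only reach {G}, which does not include A. So d(F,A) = 4.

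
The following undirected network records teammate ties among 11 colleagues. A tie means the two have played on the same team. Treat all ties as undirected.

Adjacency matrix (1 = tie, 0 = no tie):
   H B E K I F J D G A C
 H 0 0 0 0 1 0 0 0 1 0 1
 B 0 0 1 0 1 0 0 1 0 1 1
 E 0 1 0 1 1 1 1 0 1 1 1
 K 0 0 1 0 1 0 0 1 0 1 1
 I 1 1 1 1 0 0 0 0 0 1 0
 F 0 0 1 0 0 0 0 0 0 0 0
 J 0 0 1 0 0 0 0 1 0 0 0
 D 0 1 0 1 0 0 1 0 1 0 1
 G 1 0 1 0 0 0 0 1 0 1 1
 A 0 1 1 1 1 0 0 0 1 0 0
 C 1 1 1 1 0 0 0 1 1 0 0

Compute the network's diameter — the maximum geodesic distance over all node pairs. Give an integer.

3

Eccentricity of each node (its greatest distance to any other): A:2, B:2, C:2, D:3, E:2, F:3, G:2, H:3, I:2, J:3, K:2.
The maximum eccentricity is 3, realized for instance by the pair H–F via H – I – E – F. So the diameter is 3.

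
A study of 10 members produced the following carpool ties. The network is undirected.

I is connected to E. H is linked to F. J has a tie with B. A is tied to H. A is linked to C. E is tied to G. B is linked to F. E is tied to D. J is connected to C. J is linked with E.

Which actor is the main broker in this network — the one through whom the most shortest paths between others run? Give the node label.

J

Unnormalized betweenness of each node: A:4, B:8, C:8, D:0, E:21, F:4, G:0, H:2, I:0, J:22.
J has the largest value, 22, making it the main broker — the node through which the most shortest paths run.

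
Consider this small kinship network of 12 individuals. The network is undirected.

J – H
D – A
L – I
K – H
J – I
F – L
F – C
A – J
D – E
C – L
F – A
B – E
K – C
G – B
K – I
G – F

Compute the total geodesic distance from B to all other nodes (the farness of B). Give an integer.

Distances from B: A:3, C:3, D:2, E:1, F:2, G:1, H:5, I:4, J:4, K:4, L:3.
Sum = 3 + 3 + 2 + 1 + 2 + 1 + 5 + 4 + 4 + 4 + 3 = 32.

32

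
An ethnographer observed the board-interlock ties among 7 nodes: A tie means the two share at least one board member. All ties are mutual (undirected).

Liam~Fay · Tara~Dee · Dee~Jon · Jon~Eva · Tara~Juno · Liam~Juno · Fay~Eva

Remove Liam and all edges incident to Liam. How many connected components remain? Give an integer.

1

Liam's neighbors (Fay and Juno) remain reachable from one another through other ties, so the rest of the network stays in one piece.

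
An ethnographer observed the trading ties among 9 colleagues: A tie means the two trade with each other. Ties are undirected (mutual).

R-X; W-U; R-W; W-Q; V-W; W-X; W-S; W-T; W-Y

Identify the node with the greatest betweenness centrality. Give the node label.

Unnormalized betweenness of each node: Q:0, R:0, S:0, T:0, U:0, V:0, W:27, X:0, Y:0.
W has the largest value, 27, making it the main broker — the node through which the most shortest paths run.

W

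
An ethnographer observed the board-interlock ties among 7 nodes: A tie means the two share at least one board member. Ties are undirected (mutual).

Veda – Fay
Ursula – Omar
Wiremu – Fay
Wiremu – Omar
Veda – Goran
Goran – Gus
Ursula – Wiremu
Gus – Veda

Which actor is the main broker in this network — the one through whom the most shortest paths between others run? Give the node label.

Fay

Unnormalized betweenness of each node: Fay:9, Goran:0, Gus:0, Omar:0, Ursula:0, Veda:8, Wiremu:8.
Fay has the largest value, 9, making it the main broker — the node through which the most shortest paths run.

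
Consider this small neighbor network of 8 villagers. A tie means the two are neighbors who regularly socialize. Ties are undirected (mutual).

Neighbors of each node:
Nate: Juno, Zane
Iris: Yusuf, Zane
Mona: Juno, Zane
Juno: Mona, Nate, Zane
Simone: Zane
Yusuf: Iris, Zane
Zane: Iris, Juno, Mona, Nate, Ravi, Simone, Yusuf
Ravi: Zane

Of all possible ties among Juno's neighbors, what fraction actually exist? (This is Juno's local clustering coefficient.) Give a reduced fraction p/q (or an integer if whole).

Juno's neighbors: Mona, Nate, and Zane (k = 3).
Possible neighbor pairs: C(3,2) = 3. Edges among them: Mona–Zane, Nate–Zane → e = 2.
Clustering(Juno) = 2/3.

2/3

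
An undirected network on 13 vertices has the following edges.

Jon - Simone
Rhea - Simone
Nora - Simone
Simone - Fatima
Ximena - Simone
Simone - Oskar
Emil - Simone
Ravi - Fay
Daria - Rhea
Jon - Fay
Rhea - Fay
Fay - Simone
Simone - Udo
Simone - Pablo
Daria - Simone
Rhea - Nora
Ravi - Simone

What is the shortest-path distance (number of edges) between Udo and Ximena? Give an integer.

One shortest route is Udo – Simone – Ximena, which uses 2 edges, and Udo and Ximena are not directly tied, so nothing shorter exists. So d(Udo,Ximena) = 2.

2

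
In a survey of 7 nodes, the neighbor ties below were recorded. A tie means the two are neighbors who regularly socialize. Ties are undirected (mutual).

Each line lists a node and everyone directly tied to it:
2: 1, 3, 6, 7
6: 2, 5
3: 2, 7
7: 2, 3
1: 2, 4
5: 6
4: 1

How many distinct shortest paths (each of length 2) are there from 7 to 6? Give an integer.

The shortest distance is 2, and the only length-2 path is 7–2–6. So there is exactly 1 shortest path.

1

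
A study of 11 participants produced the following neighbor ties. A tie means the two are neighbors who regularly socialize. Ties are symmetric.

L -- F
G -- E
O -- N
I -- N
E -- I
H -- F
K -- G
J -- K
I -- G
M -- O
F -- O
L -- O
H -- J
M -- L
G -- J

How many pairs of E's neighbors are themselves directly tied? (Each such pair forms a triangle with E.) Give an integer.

E's neighbors: G and I.
Neighbor pairs that are themselves tied: E–G–I. Each forms one triangle with E, for 1 in total.

1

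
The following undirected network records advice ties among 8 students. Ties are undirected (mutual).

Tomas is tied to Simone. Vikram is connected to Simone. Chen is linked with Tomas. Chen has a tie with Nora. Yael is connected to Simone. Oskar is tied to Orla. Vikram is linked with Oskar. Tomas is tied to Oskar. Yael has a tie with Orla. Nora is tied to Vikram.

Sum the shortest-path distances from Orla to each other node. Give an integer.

14

Distances from Orla: Chen:3, Nora:3, Oskar:1, Simone:2, Tomas:2, Vikram:2, Yael:1.
Sum = 3 + 3 + 1 + 2 + 2 + 2 + 1 = 14.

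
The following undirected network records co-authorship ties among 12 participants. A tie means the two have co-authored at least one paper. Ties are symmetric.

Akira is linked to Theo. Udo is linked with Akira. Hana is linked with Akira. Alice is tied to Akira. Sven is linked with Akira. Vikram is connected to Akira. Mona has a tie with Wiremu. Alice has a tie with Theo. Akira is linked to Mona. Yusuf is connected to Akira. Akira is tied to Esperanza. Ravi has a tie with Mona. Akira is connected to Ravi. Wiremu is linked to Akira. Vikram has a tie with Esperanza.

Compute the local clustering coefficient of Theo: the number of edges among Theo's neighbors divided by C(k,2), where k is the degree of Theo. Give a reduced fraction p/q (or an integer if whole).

Theo's neighbors: Akira and Alice (k = 2).
Possible neighbor pairs: C(2,2) = 1. Edges among them: Akira–Alice → e = 1.
Clustering(Theo) = 1/1.

1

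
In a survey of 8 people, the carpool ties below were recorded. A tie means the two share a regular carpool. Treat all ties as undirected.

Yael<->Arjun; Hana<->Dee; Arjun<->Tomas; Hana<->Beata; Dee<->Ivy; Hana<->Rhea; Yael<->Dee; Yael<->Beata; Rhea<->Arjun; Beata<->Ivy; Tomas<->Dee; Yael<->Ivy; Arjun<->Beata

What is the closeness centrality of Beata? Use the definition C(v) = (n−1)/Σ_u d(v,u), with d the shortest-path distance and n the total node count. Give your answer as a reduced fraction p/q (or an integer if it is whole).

7/10

Distances from Beata: Arjun:1, Dee:2, Hana:1, Ivy:1, Rhea:2, Tomas:2, Yael:1. Sum = 10.
n = 8, so closeness = 7/10.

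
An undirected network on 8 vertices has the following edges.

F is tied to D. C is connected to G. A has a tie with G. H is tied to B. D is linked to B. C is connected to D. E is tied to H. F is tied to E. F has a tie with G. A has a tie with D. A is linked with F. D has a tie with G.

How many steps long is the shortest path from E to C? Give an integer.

3

One shortest route is E – F – G – C, which uses 3 edges, and at distance 2 from E we only reach {A, B, D, G}, which does not include C. So d(E,C) = 3.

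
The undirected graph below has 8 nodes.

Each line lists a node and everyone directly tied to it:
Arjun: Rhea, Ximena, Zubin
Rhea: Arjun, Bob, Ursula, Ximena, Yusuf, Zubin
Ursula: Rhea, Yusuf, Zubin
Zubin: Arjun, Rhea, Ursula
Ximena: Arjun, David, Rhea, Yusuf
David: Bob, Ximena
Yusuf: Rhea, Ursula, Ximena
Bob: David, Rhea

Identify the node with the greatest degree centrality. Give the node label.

Degrees — Arjun:3, Bob:2, David:2, Rhea:6, Ursula:3, Ximena:4, Yusuf:3, Zubin:3.
The maximum is 6, attained only by Rhea.

Rhea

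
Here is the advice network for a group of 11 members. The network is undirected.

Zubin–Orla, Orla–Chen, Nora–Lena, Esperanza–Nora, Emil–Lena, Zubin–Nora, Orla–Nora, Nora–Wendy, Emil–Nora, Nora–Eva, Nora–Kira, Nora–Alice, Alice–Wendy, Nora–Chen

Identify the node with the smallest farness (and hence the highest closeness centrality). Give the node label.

Farness (sum of distances to all others) for each node — Alice:18, Chen:18, Emil:18, Esperanza:19, Eva:19, Kira:19, Lena:18, Nora:10, Orla:17, Wendy:18, Zubin:18.
The smallest farness is 10, for Nora, so Nora has the highest closeness.

Nora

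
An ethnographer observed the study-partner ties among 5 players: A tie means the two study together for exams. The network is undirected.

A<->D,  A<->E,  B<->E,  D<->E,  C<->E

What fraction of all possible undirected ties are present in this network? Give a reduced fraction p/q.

There are 5 edges and 5 nodes, so the maximum possible is C(5,2) = 10.
Density = 5/10 = 1/2.

1/2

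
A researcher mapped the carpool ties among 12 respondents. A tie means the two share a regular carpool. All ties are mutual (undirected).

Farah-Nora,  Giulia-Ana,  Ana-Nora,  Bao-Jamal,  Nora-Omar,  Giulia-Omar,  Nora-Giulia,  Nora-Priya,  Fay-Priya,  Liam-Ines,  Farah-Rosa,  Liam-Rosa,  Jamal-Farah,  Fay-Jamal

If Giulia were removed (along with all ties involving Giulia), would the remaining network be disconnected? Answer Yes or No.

No

Even without Giulia, every remaining node can still reach every other (the residual graph is connected), so Giulia is not a cut vertex.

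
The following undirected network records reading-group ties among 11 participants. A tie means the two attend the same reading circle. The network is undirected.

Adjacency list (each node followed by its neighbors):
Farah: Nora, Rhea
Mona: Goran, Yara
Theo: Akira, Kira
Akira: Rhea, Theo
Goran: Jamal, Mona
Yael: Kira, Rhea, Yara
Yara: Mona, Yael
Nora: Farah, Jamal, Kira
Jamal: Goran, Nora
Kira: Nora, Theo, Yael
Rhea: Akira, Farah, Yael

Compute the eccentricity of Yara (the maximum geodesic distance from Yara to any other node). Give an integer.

Distances from Yara: Akira:3, Farah:3, Goran:2, Jamal:3, Kira:2, Mona:1, Nora:3, Rhea:2, Theo:3, Yael:1.
The largest is 3 (to Jamal, Theo, Nora, Farah, and Akira), so the eccentricity of Yara is 3.

3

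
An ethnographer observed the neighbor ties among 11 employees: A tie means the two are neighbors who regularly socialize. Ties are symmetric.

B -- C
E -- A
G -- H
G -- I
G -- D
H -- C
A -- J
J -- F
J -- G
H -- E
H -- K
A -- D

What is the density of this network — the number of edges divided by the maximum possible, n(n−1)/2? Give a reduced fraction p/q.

12/55

There are 12 edges and 11 nodes, so the maximum possible is C(11,2) = 55.
Density = 12/55.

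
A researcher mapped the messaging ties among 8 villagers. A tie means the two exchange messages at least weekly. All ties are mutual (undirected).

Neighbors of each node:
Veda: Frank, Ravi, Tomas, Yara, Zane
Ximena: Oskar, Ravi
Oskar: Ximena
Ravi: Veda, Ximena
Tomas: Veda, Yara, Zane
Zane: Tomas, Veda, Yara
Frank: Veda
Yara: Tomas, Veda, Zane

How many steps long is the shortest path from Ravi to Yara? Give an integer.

One shortest route is Ravi – Veda – Yara, which uses 2 edges, and Ravi and Yara are not directly tied, so nothing shorter exists. So d(Ravi,Yara) = 2.

2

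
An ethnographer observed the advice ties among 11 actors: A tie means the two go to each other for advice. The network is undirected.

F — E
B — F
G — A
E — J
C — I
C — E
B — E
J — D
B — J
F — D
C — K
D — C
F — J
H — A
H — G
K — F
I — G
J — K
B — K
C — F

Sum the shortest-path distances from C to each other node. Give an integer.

Distances from C: A:3, B:2, D:1, E:1, F:1, G:2, H:3, I:1, J:2, K:1.
Sum = 3 + 2 + 1 + 1 + 1 + 2 + 3 + 1 + 2 + 1 = 17.

17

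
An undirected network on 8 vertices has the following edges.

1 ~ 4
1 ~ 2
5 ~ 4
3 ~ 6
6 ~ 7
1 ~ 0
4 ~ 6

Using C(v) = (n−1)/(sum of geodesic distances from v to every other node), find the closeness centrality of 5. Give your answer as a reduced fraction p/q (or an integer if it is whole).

Distances from 5: 0:3, 1:2, 2:3, 3:3, 4:1, 6:2, 7:3. Sum = 17.
n = 8, so closeness = 7/17.

7/17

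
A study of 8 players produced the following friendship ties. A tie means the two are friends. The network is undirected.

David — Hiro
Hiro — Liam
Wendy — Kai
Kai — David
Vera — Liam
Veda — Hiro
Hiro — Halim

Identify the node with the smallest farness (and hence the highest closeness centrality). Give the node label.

Farness (sum of distances to all others) for each node — David:13, Halim:17, Hiro:11, Kai:17, Liam:15, Veda:17, Vera:21, Wendy:23.
The smallest farness is 11, for Hiro, so Hiro has the highest closeness.

Hiro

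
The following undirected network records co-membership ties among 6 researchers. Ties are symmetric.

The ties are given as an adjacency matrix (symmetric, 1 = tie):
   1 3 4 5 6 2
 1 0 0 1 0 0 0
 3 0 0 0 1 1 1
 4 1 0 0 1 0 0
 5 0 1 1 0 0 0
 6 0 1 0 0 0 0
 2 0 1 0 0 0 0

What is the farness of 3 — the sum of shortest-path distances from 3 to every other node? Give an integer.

8

Distances from 3: 1:3, 2:1, 4:2, 5:1, 6:1.
Sum = 3 + 1 + 2 + 1 + 1 = 8.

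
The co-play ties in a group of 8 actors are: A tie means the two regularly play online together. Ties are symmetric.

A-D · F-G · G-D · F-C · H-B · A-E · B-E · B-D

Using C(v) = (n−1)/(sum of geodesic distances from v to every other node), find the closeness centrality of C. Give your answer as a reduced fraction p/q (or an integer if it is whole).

Distances from C: A:4, B:4, D:3, E:5, F:1, G:2, H:5. Sum = 24.
n = 8, so closeness = 7/24.

7/24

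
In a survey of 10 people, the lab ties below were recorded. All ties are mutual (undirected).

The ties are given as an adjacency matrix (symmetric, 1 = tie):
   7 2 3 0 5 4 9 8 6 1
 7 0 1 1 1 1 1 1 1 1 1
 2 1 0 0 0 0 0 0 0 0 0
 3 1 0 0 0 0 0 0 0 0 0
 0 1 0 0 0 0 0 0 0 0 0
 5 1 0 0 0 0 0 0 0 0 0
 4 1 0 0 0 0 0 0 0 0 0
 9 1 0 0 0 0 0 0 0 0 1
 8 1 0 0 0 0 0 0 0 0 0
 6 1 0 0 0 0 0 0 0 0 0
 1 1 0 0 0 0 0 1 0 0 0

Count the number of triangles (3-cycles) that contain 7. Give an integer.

7's neighbors: 0, 1, 2, 3, 4, 5, 6, 8, and 9.
Neighbor pairs that are themselves tied: 7–1–9. Each forms one triangle with 7, for 1 in total.

1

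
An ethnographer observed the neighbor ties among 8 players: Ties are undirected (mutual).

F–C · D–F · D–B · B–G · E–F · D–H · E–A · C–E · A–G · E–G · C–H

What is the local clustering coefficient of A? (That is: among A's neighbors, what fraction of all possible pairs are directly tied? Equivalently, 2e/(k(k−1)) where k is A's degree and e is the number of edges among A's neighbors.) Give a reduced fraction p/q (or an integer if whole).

1

A's neighbors: E and G (k = 2).
Possible neighbor pairs: C(2,2) = 1. Edges among them: E–G → e = 1.
Clustering(A) = 1/1.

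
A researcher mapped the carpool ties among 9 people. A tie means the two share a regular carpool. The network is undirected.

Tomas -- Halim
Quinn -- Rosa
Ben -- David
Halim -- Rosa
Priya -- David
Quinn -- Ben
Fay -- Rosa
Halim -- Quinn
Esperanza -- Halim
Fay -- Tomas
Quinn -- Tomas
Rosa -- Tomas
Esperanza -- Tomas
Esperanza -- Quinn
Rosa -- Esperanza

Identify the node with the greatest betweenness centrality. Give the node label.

Unnormalized betweenness of each node: Ben:12, David:7, Esperanza:0, Fay:0, Halim:0, Priya:0, Quinn:15, Rosa:3, Tomas:3.
Quinn has the largest value, 15, making it the main broker — the node through which the most shortest paths run.

Quinn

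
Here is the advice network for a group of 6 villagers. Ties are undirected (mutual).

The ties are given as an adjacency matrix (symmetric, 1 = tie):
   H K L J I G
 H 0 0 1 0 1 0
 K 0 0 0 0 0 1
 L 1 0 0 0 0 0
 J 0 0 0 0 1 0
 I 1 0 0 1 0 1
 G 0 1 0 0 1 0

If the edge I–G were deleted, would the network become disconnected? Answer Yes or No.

Yes

Without the I–G edge there is no alternate route between I and G, so the network disconnects. It is a bridge.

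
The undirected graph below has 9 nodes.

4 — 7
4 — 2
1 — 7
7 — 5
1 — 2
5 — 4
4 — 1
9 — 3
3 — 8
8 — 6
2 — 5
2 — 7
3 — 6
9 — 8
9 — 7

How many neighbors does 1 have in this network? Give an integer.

3

1 is directly tied to 2, 4, and 7. That is 3 neighbors, so the degree of 1 is 3.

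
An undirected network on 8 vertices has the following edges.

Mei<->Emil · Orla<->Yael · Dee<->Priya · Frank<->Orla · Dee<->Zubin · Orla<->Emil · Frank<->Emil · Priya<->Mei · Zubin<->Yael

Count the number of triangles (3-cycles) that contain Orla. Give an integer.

1

Orla's neighbors: Emil, Frank, and Yael.
Neighbor pairs that are themselves tied: Orla–Emil–Frank. Each forms one triangle with Orla, for 1 in total.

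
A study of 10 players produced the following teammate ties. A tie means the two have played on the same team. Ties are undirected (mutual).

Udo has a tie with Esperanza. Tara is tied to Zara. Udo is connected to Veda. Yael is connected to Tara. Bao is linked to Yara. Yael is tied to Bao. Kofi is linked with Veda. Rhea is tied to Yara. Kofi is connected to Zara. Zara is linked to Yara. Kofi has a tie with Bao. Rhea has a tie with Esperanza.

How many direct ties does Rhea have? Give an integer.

Rhea is directly tied to Esperanza and Yara. That is 2 neighbors, so the degree of Rhea is 2.

2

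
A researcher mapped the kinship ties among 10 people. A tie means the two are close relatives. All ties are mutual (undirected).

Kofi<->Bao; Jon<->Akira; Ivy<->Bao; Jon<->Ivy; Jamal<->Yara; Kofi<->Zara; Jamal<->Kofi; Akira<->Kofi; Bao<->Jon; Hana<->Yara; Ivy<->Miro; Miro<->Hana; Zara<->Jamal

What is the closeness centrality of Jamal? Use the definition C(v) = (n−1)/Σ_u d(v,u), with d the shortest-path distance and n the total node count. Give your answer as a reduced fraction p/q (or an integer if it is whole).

Distances from Jamal: Akira:2, Bao:2, Hana:2, Ivy:3, Jon:3, Kofi:1, Miro:3, Yara:1, Zara:1. Sum = 18.
n = 10, so closeness = 9/18 = 1/2.

1/2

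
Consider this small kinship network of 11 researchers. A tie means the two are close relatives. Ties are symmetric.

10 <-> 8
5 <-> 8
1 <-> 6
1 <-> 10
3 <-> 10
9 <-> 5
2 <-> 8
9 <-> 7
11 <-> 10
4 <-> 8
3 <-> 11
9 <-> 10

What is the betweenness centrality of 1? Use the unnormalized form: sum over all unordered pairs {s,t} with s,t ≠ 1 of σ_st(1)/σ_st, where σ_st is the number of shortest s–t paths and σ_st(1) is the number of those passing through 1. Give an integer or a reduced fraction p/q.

9

Pairs whose geodesics pass through 1 — 10–6: 1; 3–6: 1; 11–6: 1; 7–6: 1; 8–6: 1; 4–6: 1; 6–2: 1; 6–9: 1; 6–5: 2/2.
All other pairs contribute 0.
Summing the contributions gives betweenness(1) = 9.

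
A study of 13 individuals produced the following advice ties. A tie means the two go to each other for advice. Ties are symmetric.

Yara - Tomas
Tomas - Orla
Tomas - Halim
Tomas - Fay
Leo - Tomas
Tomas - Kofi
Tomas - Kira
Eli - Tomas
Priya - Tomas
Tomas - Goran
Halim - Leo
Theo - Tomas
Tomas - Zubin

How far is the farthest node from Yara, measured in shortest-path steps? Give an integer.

Distances from Yara: Eli:2, Fay:2, Goran:2, Halim:2, Kira:2, Kofi:2, Leo:2, Orla:2, Priya:2, Theo:2, Tomas:1, Zubin:2.
The largest is 2 (to Goran, Fay, Zubin, Halim, Leo, Priya, Theo, Kofi, Orla, Eli, and Kira), so the eccentricity of Yara is 2.

2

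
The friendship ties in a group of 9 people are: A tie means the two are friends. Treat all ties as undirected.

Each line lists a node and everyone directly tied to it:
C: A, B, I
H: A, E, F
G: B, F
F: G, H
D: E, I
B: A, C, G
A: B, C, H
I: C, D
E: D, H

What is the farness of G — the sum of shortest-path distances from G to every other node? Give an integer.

Distances from G: A:2, B:1, C:2, D:4, E:3, F:1, H:2, I:3.
Sum = 2 + 1 + 2 + 4 + 3 + 1 + 2 + 3 = 18.

18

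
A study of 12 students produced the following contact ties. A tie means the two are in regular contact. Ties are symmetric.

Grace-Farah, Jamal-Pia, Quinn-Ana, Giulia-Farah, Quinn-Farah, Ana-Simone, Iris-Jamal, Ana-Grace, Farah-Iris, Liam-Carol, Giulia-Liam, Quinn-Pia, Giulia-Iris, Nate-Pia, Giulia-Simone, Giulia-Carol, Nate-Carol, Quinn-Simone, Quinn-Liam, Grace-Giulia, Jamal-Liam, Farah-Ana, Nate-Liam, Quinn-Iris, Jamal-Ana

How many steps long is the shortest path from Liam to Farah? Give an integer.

One shortest route is Liam – Giulia – Farah, which uses 2 edges, and Liam and Farah are not directly tied, so nothing shorter exists. So d(Liam,Farah) = 2.

2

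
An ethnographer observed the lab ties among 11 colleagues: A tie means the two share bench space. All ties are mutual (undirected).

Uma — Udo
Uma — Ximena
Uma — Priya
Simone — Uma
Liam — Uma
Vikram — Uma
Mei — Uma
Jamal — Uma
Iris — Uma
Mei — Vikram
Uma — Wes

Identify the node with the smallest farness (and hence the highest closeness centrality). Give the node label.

Farness (sum of distances to all others) for each node — Iris:19, Jamal:19, Liam:19, Mei:18, Priya:19, Simone:19, Udo:19, Uma:10, Vikram:18, Wes:19, Ximena:19.
The smallest farness is 10, for Uma, so Uma has the highest closeness.

Uma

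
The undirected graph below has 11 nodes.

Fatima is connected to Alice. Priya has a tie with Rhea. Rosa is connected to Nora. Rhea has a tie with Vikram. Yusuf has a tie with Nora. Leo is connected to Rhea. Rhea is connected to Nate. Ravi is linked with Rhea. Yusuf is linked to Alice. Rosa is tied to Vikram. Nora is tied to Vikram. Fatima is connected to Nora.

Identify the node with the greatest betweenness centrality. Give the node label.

Rhea

Unnormalized betweenness of each node: Alice:1/2, Fatima:4, Leo:0, Nate:0, Nora:43/2, Priya:0, Ravi:0, Rhea:30, Rosa:0, Vikram:25, Yusuf:4.
Rhea has the largest value, 30, making it the main broker — the node through which the most shortest paths run.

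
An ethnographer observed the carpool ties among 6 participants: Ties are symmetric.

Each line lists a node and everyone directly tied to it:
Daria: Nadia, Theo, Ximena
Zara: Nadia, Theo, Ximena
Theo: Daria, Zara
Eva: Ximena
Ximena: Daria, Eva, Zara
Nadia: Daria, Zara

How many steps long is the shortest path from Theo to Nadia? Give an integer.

One shortest route is Theo – Zara – Nadia, which uses 2 edges, and Theo and Nadia are not directly tied, so nothing shorter exists. So d(Theo,Nadia) = 2.

2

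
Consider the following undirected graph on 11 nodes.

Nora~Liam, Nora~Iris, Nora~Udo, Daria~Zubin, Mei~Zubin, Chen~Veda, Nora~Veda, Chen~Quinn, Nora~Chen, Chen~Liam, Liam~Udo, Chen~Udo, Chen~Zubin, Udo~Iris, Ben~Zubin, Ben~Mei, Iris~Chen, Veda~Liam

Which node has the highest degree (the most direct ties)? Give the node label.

Degrees — Ben:2, Chen:7, Daria:1, Iris:3, Liam:4, Mei:2, Nora:5, Quinn:1, Udo:4, Veda:3, Zubin:4.
The maximum is 7, attained only by Chen.

Chen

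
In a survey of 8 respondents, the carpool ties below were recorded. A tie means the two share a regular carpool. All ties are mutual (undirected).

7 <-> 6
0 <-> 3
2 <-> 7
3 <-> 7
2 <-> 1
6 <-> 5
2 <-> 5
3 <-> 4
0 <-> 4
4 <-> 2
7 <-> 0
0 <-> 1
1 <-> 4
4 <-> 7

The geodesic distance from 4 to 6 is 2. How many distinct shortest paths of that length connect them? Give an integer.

The shortest distance is 2, and the only length-2 path is 4–7–6. So there is exactly 1 shortest path.

1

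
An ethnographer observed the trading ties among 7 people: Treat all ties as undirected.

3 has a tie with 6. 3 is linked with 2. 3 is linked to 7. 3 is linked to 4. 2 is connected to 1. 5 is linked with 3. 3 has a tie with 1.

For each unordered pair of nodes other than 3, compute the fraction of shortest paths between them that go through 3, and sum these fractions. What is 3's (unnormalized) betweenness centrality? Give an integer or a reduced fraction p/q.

14

Pairs whose geodesics pass through 3 — 2–6: 1; 2–4: 1; 2–7: 1; 2–5: 1; 1–6: 1; 1–4: 1; 1–7: 1; 1–5: 1; 6–4: 1; 6–7: 1; 6–5: 1; 4–7: 1; 4–5: 1; 7–5: 1.
All other pairs contribute 0.
Summing the contributions gives betweenness(3) = 14.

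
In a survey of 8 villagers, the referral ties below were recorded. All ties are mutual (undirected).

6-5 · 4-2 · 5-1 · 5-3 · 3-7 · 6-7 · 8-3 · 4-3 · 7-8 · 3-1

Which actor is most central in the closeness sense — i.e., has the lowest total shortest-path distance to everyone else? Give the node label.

Farness (sum of distances to all others) for each node — 1:13, 2:19, 3:9, 4:13, 5:12, 6:15, 7:12, 8:13.
The smallest farness is 9, for 3, so 3 has the highest closeness.

3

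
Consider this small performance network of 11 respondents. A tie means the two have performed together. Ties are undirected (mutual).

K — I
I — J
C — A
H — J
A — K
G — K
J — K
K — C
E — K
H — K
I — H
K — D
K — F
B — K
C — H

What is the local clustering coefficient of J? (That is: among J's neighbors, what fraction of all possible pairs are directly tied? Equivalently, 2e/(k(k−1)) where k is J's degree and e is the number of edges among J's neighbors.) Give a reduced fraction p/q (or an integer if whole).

1

J's neighbors: H, I, and K (k = 3).
Possible neighbor pairs: C(3,2) = 3. Edges among them: H–I, H–K, I–K → e = 3.
Clustering(J) = 3/3 = 1.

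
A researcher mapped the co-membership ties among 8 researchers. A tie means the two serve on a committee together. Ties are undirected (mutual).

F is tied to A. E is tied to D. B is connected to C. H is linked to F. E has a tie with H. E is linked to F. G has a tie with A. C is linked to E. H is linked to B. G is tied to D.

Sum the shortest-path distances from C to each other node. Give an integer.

Distances from C: A:3, B:1, D:2, E:1, F:2, G:3, H:2.
Sum = 3 + 1 + 2 + 1 + 2 + 3 + 2 = 14.

14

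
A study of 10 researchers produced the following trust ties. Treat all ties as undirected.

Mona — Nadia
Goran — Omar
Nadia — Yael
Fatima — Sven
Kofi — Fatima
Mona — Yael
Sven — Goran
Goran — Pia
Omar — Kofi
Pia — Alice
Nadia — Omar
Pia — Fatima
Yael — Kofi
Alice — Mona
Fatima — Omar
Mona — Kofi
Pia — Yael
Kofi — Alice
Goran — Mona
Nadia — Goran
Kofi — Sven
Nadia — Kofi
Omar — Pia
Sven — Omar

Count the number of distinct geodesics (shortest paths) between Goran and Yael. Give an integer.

3

The shortest distance is 2. The length-2 paths are: Goran–Pia–Yael; Goran–Nadia–Yael; Goran–Mona–Yael.
That gives 3 distinct shortest paths.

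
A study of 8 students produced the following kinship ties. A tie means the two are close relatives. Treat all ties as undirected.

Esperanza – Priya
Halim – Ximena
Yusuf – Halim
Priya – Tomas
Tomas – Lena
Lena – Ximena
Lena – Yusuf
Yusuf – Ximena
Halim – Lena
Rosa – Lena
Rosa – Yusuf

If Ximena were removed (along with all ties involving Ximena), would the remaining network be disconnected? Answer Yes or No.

Even without Ximena, every remaining node can still reach every other (the residual graph is connected), so Ximena is not a cut vertex.

No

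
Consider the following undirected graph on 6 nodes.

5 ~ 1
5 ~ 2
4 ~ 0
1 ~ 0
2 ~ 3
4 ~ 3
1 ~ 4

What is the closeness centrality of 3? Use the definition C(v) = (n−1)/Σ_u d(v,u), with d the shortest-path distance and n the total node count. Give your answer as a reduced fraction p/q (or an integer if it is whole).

5/8

Distances from 3: 0:2, 1:2, 2:1, 4:1, 5:2. Sum = 8.
n = 6, so closeness = 5/8.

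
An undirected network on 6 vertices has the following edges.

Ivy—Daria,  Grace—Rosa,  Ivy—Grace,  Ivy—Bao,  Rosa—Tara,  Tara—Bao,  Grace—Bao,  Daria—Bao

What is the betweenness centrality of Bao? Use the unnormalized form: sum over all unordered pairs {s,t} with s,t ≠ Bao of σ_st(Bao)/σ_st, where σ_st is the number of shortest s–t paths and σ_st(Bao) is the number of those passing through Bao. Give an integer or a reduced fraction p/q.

Pairs whose geodesics pass through Bao — Grace–Daria: 1/2; Grace–Tara: 1/2; Ivy–Tara: 1; Daria–Tara: 1; Daria–Rosa: 2/3.
All other pairs contribute 0.
Summing the contributions gives betweenness(Bao) = 11/3.

11/3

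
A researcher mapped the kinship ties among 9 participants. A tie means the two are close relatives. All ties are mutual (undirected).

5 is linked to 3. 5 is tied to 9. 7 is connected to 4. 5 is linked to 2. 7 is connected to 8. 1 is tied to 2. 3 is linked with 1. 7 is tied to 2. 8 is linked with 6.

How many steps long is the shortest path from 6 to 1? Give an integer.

4

One shortest route is 6 – 8 – 7 – 2 – 1, which uses 4 edges, and at distance 3 from 6 we only reach {2, 4}, which does not include 1. So d(6,1) = 4.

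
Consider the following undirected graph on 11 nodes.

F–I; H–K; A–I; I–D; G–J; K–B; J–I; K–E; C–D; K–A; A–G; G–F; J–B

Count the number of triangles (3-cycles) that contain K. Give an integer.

K's neighbors are A, B, E, and H, but none of them are tied to each other, so no triangle contains K.

0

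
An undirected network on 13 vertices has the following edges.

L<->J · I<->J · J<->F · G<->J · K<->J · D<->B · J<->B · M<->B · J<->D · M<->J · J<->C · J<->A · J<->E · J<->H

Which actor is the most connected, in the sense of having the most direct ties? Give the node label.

Degrees — A:1, B:3, C:1, D:2, E:1, F:1, G:1, H:1, I:1, J:12, K:1, L:1, M:2.
The maximum is 12, attained only by J.

J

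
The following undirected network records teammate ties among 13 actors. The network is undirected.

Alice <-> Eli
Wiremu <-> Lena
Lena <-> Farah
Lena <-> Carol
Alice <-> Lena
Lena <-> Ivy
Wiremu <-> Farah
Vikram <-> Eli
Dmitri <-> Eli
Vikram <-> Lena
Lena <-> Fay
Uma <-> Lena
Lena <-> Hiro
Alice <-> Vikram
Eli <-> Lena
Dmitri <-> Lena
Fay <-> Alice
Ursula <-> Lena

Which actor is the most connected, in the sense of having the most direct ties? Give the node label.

Degrees — Alice:4, Carol:1, Dmitri:2, Eli:4, Farah:2, Fay:2, Hiro:1, Ivy:1, Lena:12, Uma:1, Ursula:1, Vikram:3, Wiremu:2.
The maximum is 12, attained only by Lena.

Lena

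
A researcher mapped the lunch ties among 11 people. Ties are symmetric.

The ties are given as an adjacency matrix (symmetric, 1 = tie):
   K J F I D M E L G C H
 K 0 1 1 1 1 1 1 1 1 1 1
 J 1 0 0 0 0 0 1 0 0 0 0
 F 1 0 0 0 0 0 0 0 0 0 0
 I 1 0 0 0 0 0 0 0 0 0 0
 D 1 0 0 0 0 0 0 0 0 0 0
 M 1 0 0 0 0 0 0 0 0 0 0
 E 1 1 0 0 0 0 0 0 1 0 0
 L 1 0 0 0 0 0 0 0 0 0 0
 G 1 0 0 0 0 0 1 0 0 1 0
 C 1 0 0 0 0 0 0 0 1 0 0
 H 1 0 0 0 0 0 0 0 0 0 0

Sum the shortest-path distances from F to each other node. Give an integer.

Distances from F: C:2, D:2, E:2, G:2, H:2, I:2, J:2, K:1, L:2, M:2.
Sum = 2 + 2 + 2 + 2 + 2 + 2 + 2 + 1 + 2 + 2 = 19.

19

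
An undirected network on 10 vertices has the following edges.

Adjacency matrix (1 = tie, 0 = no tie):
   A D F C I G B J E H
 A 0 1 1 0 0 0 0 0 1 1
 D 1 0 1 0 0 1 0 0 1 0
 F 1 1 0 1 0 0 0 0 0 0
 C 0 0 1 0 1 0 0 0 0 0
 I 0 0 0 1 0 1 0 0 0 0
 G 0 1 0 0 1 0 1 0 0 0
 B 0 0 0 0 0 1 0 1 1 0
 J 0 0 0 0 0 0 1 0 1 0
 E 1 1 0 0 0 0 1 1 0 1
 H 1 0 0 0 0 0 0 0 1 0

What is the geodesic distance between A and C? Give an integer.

One shortest route is A – F – C, which uses 2 edges, and A and C are not directly tied, so nothing shorter exists. So d(A,C) = 2.

2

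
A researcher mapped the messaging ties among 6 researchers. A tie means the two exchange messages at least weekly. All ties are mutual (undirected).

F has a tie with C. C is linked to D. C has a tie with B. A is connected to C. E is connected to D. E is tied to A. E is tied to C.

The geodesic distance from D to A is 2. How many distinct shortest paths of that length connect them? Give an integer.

The shortest distance is 2. The length-2 paths are: D–C–A; D–E–A.
That gives 2 distinct shortest paths.

2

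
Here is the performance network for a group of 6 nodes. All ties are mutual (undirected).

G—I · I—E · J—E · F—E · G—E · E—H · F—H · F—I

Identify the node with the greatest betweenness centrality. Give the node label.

E

Unnormalized betweenness of each node: E:6, F:1/2, G:0, H:0, I:1/2, J:0.
E has the largest value, 6, making it the main broker — the node through which the most shortest paths run.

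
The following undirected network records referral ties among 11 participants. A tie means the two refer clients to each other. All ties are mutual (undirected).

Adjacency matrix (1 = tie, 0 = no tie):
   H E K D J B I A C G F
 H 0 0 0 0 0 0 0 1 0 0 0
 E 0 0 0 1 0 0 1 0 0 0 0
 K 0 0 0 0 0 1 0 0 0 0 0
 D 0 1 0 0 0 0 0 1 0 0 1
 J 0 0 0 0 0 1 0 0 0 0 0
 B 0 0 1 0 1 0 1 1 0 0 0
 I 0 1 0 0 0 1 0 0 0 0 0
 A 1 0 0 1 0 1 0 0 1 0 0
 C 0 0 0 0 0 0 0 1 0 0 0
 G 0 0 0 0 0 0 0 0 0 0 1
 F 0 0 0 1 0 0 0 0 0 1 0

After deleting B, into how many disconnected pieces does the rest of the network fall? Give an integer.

3

Without B, the remaining ties split the others into: {A, C, D, E, F, G, H, I}; {K}; {J}.
That's 3 separate components.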